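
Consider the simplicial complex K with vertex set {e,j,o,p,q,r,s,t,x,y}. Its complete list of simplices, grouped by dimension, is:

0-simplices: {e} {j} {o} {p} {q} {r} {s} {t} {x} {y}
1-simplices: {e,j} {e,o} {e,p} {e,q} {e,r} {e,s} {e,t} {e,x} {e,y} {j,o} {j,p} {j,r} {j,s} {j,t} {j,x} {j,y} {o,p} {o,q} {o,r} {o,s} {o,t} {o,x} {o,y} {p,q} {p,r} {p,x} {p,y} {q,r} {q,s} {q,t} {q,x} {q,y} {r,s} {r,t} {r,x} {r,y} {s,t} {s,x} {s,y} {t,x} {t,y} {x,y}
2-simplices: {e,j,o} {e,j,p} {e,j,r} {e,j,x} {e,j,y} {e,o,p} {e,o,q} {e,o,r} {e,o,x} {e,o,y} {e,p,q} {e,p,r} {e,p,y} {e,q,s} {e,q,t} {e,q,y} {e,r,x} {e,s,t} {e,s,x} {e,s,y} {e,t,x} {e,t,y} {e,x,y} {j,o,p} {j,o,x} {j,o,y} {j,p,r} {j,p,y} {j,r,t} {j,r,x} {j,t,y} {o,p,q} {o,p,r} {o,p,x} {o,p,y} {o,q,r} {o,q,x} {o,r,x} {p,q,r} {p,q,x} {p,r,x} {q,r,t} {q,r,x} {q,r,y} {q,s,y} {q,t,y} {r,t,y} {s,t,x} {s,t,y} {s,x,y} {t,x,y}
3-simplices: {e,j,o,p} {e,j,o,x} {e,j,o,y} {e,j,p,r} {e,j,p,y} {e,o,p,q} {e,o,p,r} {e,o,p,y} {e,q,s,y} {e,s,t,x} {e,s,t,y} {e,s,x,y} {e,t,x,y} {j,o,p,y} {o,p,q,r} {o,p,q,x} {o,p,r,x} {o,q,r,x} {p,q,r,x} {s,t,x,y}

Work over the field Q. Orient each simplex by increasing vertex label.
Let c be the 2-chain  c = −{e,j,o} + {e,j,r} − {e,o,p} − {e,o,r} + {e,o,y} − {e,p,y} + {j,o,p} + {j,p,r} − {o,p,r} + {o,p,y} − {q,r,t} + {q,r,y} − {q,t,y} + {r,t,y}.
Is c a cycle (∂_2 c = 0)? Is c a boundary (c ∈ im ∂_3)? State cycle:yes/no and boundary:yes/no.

n_0=10 n_1=42 n_2=51 n_3=20  [Q]
∂1: piv[ej,eo,ep,eq,er,es,et,ex,ey] rk=9  ker:jo,jp,jr,js,jt,jx,jy,op,oq,or,os,ot,ox,oy,pq,pr,px,py,qr,qs,qt,qx,qy,rs,rt,rx,ry,st,sx,sy,tx,ty,xy
∂2: piv[ejo,ejp,ejr,ejx,ejy,eop,eoq,eor,eox,eoy,epq,epr,epy,eqs,eqt,eqy,erx,est,esx,esy,etx,ety,exy,jrt,jty,opx,oqr,oqx,qry] rk=29  ker:jop,jox,joy,jpr,jpy,jrx,opq,opr,opy,orx,pqr,pqx,prx,qrt,qrx,qsy,qty,rty,stx,sty,sxy,txy
∂3: piv[ejop,ejox,ejoy,ejpr,ejpy,eopq,eopr,eopy,eqsy,estx,esty,esxy,etxy,opqr,opqx,oprx,oqrx] rk=17  ker:jopy,pqrx,stxy
∂2c = 0
c vs im∂3: residual ≠ 0 ⇒ not boundary

cycle:yes boundary:no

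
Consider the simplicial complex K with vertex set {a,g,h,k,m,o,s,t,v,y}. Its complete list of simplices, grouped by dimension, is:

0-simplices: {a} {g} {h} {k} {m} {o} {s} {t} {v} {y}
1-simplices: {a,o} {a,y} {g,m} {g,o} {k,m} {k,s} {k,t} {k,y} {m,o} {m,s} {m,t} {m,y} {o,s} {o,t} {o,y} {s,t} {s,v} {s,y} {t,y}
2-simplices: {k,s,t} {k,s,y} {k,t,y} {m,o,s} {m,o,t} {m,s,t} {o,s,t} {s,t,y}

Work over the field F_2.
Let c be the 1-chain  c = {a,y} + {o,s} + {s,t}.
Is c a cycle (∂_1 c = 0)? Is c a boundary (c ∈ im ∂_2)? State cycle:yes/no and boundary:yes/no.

cycle:no boundary:no

n_0=10 n_1=19 n_2=8  [Z2]
∂1: piv[ao,ay,gm,go,km,ks,kt,sv] rk=8  ker:ky,mo,ms,mt,my,os,ot,oy,st,sy,ty
∂2: piv[kst,ksy,kty,mos,mot,mst] rk=6  ker:ost,sty
∂1c = {a} + {o} + {t} + {y}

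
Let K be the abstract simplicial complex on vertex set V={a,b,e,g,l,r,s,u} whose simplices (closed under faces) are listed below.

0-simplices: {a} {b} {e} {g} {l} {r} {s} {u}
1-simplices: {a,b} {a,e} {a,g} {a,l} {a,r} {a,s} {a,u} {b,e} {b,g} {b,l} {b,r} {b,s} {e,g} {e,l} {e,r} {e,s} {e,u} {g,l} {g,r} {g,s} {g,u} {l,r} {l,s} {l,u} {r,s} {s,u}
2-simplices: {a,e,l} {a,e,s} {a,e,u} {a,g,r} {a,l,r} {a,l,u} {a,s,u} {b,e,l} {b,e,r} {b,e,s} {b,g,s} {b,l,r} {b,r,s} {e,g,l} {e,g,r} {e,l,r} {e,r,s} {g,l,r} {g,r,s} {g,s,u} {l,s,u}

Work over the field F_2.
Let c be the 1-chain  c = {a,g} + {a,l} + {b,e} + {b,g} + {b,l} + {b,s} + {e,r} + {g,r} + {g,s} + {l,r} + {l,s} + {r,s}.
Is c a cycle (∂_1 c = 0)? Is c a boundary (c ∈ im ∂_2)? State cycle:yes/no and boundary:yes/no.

n_0=8 n_1=26 n_2=21  [Z2]
∂1: piv[ab,ae,ag,al,ar,as,au] rk=7  ker:be,bg,bl,br,bs,eg,el,er,es,eu,gl,gr,gs,gu,lr,ls,lu,rs,su
∂2: piv[ael,aes,aeu,agr,alr,alu,asu,bel,ber,bes,bgs,blr,brs,egl,egr,grs,gsu,lsu] rk=18  ker:elr,ers,glr
∂1c = 0
c vs im∂2: reduces to 0 ⇒ boundary

cycle:yes boundary:yes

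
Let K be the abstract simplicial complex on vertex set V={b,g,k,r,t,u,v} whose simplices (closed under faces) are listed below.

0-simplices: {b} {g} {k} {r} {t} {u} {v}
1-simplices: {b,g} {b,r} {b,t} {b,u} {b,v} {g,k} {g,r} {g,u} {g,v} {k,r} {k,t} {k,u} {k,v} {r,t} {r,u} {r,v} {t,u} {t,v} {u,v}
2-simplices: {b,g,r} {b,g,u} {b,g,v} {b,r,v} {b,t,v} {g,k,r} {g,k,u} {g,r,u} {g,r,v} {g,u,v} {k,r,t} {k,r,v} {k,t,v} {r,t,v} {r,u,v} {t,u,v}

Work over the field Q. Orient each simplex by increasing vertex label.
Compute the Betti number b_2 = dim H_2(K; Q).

b_2=3

n_0=7 n_1=19 n_2=16  [Q]
∂1: piv[bg,br,bt,bu,bv,gk] rk=6  ker:gr,gu,gv,kr,kt,ku,kv,rt,ru,rv,tu,tv,uv
∂2: piv[bgr,bgu,bgv,brv,btv,gkr,gku,gru,guv,krt,krv,ktv,tuv] rk=13  ker:grv,rtv,ruv
b_2=(16−13)−0=3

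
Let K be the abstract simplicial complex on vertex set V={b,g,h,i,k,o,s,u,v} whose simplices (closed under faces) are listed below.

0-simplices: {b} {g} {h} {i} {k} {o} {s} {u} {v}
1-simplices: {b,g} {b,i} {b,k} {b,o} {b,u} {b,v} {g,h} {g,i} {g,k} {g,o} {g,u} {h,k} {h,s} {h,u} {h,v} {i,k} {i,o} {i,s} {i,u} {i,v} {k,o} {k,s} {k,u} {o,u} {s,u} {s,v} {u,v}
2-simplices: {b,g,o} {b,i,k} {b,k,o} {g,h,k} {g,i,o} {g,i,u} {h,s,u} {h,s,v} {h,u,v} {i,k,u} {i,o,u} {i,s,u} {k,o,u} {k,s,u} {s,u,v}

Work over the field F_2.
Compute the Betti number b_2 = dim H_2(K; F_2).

n_0=9 n_1=27 n_2=15  [Z2]
∂1: piv[bg,bi,bk,bo,bu,bv,gh,hs] rk=8  ker:gi,gk,go,gu,hk,hu,hv,ik,io,is,iu,iv,ko,ks,ku,ou,su,sv,uv
∂2: piv[bgo,bik,bko,ghk,gio,giu,hsu,hsv,huv,iku,iou,isu,kou,ksu] rk=14  ker:suv
b_2=(15−14)−0=1

b_2=1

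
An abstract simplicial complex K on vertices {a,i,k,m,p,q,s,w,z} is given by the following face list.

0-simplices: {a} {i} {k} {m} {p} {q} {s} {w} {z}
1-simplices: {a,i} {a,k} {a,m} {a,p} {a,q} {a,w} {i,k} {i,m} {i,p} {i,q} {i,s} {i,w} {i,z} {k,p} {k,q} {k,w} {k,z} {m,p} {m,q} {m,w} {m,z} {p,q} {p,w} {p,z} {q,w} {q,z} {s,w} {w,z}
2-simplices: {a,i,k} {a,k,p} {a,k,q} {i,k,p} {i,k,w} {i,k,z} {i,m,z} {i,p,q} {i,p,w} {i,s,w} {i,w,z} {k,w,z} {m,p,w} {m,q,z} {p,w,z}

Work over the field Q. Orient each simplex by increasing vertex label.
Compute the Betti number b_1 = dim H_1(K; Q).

b_1=6

n_0=9 n_1=28 n_2=15  [Q]
∂1: piv[ai,ak,am,ap,aq,aw,is,iz] rk=8  ker:ik,im,ip,iq,iw,kp,kq,kw,kz,mp,mq,mw,mz,pq,pw,pz,qw,qz,sw,wz
∂2: piv[aik,akp,akq,ikp,ikw,ikz,imz,ipq,ipw,isw,iwz,mpw,mqz,pwz] rk=14  ker:kwz
b_1=(28−8)−14=6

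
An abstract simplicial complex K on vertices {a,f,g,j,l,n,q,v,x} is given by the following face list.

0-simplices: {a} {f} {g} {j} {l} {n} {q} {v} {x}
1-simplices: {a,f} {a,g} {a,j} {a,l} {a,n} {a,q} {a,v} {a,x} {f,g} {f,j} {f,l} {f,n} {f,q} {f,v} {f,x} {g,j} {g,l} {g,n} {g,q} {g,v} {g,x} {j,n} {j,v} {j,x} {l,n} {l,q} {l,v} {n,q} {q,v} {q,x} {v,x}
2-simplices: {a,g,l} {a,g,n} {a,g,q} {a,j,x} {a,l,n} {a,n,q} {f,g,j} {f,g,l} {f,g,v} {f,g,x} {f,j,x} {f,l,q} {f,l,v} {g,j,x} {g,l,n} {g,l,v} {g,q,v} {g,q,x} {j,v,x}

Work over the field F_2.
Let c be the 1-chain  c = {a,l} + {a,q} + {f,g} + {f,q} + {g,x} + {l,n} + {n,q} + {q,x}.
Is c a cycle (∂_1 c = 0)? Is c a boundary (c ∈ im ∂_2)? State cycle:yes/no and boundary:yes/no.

cycle:yes boundary:no

n_0=9 n_1=31 n_2=19  [Z2]
∂1: piv[af,ag,aj,al,an,aq,av,ax] rk=8  ker:fg,fj,fl,fn,fq,fv,fx,gj,gl,gn,gq,gv,gx,jn,jv,jx,ln,lq,lv,nq,qv,qx,vx
∂2: piv[agl,agn,agq,ajx,aln,anq,fgj,fgl,fgv,fgx,fjx,flq,flv,gqv,gqx,jvx] rk=16  ker:gjx,gln,glv
∂1c = 0
c vs im∂2: residual ≠ 0 ⇒ not boundary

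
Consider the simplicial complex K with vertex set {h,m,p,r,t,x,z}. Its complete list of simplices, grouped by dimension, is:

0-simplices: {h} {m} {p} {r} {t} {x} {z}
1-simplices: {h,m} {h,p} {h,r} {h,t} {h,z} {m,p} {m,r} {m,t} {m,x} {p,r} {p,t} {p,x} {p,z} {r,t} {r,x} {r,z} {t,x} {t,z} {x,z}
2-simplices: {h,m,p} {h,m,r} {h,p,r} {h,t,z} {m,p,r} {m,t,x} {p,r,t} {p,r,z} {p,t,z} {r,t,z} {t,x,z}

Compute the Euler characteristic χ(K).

χ(K)=-1

n_0=7 n_1=19 n_2=11
χ=+7−19+11=-1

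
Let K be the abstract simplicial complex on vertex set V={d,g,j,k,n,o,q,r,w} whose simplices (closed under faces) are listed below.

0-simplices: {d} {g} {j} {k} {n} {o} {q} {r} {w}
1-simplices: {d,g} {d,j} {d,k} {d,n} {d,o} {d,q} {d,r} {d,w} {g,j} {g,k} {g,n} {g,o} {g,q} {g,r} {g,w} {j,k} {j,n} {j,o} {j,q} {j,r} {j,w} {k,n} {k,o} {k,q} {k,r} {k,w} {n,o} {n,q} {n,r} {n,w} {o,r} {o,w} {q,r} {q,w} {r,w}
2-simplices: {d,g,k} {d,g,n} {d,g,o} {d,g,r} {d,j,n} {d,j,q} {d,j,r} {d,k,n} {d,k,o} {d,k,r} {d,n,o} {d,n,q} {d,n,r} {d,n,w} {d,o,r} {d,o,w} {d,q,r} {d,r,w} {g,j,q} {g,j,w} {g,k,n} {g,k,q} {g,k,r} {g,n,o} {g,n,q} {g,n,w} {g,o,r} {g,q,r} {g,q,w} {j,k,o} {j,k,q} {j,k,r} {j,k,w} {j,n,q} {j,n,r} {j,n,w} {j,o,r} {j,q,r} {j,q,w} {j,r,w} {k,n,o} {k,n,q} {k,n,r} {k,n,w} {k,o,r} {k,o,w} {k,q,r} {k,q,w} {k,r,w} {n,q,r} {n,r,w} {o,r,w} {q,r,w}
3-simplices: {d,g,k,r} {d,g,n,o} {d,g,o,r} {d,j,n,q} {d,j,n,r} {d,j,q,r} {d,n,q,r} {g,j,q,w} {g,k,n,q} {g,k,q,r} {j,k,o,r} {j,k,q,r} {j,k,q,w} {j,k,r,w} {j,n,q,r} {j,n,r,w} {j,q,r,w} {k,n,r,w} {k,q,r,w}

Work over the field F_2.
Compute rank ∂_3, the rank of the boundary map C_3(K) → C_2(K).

n_0=9 n_1=35 n_2=53 n_3=19  [Z2]
∂1: piv[dg,dj,dk,dn,do,dq,dr,dw] rk=8  ker:gj,gk,gn,go,gq,gr,gw,jk,jn,jo,jq,jr,jw,kn,ko,kq,kr,kw,no,nq,nr,nw,or,ow,qr,qw,rw
∂2: piv[dgk,dgn,dgo,dgr,djn,djq,djr,dkn,dko,dkr,dno,dnq,dnr,dnw,dor,dow,dqr,drw,gjq,gjw,gkq,gnq,gnw,gqw,jko,jkq,jkw] rk=27  ker:gkn,gkr,gno,gor,gqr,jkr,jnq,jnr,jnw,jor,jqr,jqw,jrw,kno,knq,knr,knw,kor,kow,kqr,kqw,krw,nqr,nrw,orw,qrw
∂3: piv[dgkr,dgno,dgor,djnq,djnr,djqr,dnqr,gjqw,gknq,gkqr,jkor,jkqr,jkqw,jkrw,jnrw,jqrw,knrw] rk=17  ker:jnqr,kqrw
rk∂_3=17

rank∂_3=17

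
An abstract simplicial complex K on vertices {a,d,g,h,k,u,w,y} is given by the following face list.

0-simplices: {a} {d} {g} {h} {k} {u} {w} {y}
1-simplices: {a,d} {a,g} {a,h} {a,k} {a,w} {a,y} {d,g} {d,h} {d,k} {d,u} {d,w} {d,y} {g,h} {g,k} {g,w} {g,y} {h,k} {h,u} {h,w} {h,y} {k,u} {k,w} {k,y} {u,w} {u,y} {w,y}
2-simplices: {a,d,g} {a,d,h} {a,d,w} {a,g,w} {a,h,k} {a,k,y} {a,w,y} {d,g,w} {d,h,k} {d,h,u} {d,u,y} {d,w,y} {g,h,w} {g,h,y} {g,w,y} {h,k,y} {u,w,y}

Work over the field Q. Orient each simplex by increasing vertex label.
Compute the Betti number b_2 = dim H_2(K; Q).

b_2=1

n_0=8 n_1=26 n_2=17  [Q]
∂1: piv[ad,ag,ah,ak,aw,ay,du] rk=7  ker:dg,dh,dk,dw,dy,gh,gk,gw,gy,hk,hu,hw,hy,ku,kw,ky,uw,uy,wy
∂2: piv[adg,adh,adw,agw,ahk,aky,awy,dhk,dhu,duy,dwy,ghw,ghy,gwy,hky,uwy] rk=16  ker:dgw
b_2=(17−16)−0=1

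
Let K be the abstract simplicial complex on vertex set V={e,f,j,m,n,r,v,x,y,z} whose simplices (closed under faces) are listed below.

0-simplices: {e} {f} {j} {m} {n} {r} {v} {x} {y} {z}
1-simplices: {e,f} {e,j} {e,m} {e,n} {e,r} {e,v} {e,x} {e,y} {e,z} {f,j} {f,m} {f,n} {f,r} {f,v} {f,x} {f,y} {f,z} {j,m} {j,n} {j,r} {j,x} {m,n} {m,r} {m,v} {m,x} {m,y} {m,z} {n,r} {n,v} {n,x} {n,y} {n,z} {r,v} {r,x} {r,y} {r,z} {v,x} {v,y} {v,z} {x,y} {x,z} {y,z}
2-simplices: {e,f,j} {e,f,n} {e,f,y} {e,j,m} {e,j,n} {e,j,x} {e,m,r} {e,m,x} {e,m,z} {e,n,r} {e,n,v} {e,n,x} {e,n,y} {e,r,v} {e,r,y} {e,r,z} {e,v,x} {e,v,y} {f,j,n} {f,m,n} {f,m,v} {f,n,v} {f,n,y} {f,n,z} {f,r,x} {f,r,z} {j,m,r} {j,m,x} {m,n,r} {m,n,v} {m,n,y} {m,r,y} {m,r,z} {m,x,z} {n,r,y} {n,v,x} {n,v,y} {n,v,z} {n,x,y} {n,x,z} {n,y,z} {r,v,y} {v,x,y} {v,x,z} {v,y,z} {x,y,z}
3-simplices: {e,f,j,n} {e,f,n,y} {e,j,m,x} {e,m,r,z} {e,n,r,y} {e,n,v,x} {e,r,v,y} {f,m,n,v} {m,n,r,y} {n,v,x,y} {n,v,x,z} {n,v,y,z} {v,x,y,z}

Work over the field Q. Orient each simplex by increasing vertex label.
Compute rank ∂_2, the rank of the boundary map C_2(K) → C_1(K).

rank∂_2=32

n_0=10 n_1=42 n_2=46 n_3=13  [Q]
∂1: piv[ef,ej,em,en,er,ev,ex,ey,ez] rk=9  ker:fj,fm,fn,fr,fv,fx,fy,fz,jm,jn,jr,jx,mn,mr,mv,mx,my,mz,nr,nv,nx,ny,nz,rv,rx,ry,rz,vx,vy,vz,xy,xz,yz
∂2: piv[efj,efn,efy,ejm,ejn,ejx,emr,emx,emz,enr,env,enx,eny,erv,ery,erz,evx,evy,fmn,fmv,fnv,fnz,frx,frz,jmr,mnr,mny,mxz,nvz,nxy,nxz,nyz] rk=32  ker:fjn,fny,jmx,mnv,mry,mrz,nry,nvx,nvy,rvy,vxy,vxz,vyz,xyz
∂3: piv[efjn,efny,ejmx,emrz,enry,envx,ervy,fmnv,mnry,nvxy,nvxz,nvyz,vxyz] rk=13
rk∂_2=32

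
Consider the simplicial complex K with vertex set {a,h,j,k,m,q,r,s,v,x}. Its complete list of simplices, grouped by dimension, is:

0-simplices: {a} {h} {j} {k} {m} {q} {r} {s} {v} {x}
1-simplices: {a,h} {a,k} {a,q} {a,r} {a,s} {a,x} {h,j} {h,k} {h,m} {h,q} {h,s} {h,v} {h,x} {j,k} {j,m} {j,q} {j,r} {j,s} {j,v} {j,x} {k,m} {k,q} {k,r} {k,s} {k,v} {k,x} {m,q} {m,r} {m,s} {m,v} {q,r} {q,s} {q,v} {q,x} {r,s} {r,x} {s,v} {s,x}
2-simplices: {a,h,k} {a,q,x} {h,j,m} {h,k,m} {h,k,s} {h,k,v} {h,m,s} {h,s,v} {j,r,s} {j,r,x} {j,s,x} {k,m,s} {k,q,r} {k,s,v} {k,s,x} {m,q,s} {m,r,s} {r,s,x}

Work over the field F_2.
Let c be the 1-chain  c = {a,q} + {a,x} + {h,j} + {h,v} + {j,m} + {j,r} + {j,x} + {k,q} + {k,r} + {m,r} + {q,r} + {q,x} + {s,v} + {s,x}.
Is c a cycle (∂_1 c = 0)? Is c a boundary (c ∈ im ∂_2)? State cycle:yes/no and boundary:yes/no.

cycle:yes boundary:yes

n_0=10 n_1=38 n_2=18  [Z2]
∂1: piv[ah,ak,aq,ar,as,ax,hj,hm,hv] rk=9  ker:hk,hq,hs,hx,jk,jm,jq,jr,js,jv,jx,km,kq,kr,ks,kv,kx,mq,mr,ms,mv,qr,qs,qv,qx,rs,rx,sv,sx
∂2: piv[ahk,aqx,hjm,hkm,hks,hkv,hms,hsv,jrs,jrx,jsx,kqr,ksx,mqs,mrs] rk=15  ker:kms,ksv,rsx
∂1c = 0
c vs im∂2: reduces to 0 ⇒ boundary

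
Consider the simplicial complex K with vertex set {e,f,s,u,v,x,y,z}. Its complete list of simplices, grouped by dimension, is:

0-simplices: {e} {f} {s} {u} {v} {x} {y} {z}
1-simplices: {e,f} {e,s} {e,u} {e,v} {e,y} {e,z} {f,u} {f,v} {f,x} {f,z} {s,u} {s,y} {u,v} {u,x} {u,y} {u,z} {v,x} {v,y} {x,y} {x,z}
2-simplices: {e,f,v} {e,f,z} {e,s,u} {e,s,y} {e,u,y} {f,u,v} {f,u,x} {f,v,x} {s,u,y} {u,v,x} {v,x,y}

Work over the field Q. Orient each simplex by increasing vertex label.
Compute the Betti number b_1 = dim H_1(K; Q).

n_0=8 n_1=20 n_2=11  [Q]
∂1: piv[ef,es,eu,ev,ey,ez,fx] rk=7  ker:fu,fv,fz,su,sy,uv,ux,uy,uz,vx,vy,xy,xz
∂2: piv[efv,efz,esu,esy,euy,fuv,fux,fvx,vxy] rk=9  ker:suy,uvx
b_1=(20−7)−9=4

b_1=4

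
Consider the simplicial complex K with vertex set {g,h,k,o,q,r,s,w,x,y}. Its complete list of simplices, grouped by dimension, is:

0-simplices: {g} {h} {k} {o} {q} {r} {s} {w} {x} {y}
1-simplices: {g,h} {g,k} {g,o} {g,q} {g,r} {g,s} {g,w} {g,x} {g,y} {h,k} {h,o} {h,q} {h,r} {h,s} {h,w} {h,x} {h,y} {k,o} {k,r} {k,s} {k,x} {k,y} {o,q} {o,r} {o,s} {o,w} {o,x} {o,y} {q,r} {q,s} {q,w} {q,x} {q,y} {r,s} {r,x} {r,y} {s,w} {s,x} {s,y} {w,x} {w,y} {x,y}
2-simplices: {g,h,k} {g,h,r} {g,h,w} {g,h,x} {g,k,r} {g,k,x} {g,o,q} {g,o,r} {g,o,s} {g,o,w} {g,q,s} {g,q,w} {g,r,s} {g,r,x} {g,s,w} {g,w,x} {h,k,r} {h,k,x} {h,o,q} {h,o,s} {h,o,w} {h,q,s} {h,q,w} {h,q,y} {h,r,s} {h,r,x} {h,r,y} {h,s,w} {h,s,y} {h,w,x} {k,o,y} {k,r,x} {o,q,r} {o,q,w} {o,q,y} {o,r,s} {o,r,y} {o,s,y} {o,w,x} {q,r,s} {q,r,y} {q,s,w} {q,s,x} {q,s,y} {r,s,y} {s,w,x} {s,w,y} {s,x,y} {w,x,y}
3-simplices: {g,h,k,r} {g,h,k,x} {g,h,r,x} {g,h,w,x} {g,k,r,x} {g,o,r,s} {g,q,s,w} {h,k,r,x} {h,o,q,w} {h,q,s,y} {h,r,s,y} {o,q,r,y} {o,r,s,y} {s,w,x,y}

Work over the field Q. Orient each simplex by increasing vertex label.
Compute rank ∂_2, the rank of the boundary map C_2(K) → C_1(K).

rank∂_2=30

n_0=10 n_1=42 n_2=49 n_3=14  [Q]
∂1: piv[gh,gk,go,gq,gr,gs,gw,gx,gy] rk=9  ker:hk,ho,hq,hr,hs,hw,hx,hy,ko,kr,ks,kx,ky,oq,or,os,ow,ox,oy,qr,qs,qw,qx,qy,rs,rx,ry,sw,sx,sy,wx,wy,xy
∂2: piv[ghk,ghr,ghw,ghx,gkr,gkx,goq,gor,gos,gow,gqs,gqw,grs,grx,gsw,gwx,hoq,hos,how,hqy,hry,hsy,koy,oqr,oqy,owx,qsx,swx,swy,sxy] rk=30  ker:hkr,hkx,hqs,hqw,hrs,hrx,hsw,hwx,krx,oqw,ors,ory,osy,qrs,qry,qsw,qsy,rsy,wxy
∂3: piv[ghkr,ghkx,ghrx,ghwx,gkrx,gors,gqsw,hoqw,hqsy,hrsy,oqry,orsy,swxy] rk=13  ker:hkrx
rk∂_2=30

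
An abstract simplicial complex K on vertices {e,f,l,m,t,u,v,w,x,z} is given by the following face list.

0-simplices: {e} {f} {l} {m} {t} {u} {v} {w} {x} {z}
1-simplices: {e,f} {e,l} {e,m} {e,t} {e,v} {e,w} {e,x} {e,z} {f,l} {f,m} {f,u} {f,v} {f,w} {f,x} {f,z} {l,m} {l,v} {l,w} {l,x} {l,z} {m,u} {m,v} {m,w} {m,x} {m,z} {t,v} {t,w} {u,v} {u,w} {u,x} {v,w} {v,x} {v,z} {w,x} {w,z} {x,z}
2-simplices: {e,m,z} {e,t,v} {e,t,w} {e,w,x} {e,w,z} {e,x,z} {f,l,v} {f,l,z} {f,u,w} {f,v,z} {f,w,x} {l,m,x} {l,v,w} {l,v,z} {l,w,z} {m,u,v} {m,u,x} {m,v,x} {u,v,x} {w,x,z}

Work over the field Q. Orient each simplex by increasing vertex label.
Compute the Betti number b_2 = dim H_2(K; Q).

n_0=10 n_1=36 n_2=20  [Q]
∂1: piv[ef,el,em,et,ev,ew,ex,ez,fu] rk=9  ker:fl,fm,fv,fw,fx,fz,lm,lv,lw,lx,lz,mu,mv,mw,mx,mz,tv,tw,uv,uw,ux,vw,vx,vz,wx,wz,xz
∂2: piv[emz,etv,etw,ewx,ewz,exz,flv,flz,fuw,fvz,fwx,lmx,lvw,lwz,muv,mux,mvx] rk=17  ker:lvz,uvx,wxz
b_2=(20−17)−0=3

b_2=3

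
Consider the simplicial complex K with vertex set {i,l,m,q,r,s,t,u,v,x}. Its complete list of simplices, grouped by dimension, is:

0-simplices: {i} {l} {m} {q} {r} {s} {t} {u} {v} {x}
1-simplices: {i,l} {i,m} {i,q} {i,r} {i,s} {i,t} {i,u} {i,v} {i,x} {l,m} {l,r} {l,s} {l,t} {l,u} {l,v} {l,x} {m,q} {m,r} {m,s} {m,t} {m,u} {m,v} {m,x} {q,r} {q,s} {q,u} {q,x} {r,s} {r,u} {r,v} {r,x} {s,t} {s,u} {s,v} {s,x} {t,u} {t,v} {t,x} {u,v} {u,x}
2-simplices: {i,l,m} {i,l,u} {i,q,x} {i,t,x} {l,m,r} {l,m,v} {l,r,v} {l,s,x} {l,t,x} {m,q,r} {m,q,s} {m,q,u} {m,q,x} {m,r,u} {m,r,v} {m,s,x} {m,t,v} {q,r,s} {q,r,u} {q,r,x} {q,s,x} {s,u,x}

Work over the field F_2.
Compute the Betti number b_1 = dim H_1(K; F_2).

n_0=10 n_1=40 n_2=22  [Z2]
∂1: piv[il,im,iq,ir,is,it,iu,iv,ix] rk=9  ker:lm,lr,ls,lt,lu,lv,lx,mq,mr,ms,mt,mu,mv,mx,qr,qs,qu,qx,rs,ru,rv,rx,st,su,sv,sx,tu,tv,tx,uv,ux
∂2: piv[ilm,ilu,iqx,itx,lmr,lmv,lrv,lsx,ltx,mqr,mqs,mqu,mqx,mru,msx,mtv,qrs,qrx,sux] rk=19  ker:mrv,qru,qsx
b_1=(40−9)−19=12

b_1=12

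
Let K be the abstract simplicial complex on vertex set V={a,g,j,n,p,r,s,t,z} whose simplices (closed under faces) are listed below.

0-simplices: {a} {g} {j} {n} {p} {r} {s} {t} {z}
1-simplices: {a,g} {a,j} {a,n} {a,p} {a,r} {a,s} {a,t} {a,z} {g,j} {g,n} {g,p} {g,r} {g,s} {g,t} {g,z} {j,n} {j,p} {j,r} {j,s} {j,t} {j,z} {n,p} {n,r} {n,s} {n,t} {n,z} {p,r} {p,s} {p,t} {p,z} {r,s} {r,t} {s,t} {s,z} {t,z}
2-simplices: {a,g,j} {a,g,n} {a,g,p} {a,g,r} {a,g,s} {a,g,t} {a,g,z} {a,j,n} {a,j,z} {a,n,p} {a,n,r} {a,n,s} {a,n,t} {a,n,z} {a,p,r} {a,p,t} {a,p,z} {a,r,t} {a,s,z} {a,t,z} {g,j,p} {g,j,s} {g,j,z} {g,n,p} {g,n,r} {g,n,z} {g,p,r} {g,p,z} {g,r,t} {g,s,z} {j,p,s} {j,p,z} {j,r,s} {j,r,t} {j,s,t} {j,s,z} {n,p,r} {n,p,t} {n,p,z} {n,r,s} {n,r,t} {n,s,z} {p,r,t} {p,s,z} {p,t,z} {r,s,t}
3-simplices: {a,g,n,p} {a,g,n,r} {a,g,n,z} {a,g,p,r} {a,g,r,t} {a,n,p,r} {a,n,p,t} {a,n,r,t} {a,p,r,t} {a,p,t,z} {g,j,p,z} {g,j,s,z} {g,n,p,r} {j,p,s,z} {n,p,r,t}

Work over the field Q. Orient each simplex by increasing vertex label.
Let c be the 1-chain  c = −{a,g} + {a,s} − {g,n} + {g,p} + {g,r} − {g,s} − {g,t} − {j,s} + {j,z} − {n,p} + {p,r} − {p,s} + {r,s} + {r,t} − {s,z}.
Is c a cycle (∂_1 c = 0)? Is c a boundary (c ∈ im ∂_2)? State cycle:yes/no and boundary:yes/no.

n_0=9 n_1=35 n_2=46 n_3=15  [Q]
∂1: piv[ag,aj,an,ap,ar,as,at,az] rk=8  ker:gj,gn,gp,gr,gs,gt,gz,jn,jp,jr,js,jt,jz,np,nr,ns,nt,nz,pr,ps,pt,pz,rs,rt,st,sz,tz
∂2: piv[agj,agn,agp,agr,ags,agt,agz,ajn,ajz,anp,anr,ans,ant,anz,apr,apt,apz,art,asz,atz,gjp,gjs,jps,jrs,jrt,jst,nrs] rk=27  ker:gjz,gnp,gnr,gnz,gpr,gpz,grt,gsz,jpz,jsz,npr,npt,npz,nrt,nsz,prt,psz,ptz,rst
∂3: piv[agnp,agnr,agnz,agpr,agrt,anpr,anpt,anrt,aprt,aptz,gjpz,gjsz,jpsz] rk=13  ker:gnpr,nprt
∂1c = 0
c vs im∂2: reduces to 0 ⇒ boundary

cycle:yes boundary:yes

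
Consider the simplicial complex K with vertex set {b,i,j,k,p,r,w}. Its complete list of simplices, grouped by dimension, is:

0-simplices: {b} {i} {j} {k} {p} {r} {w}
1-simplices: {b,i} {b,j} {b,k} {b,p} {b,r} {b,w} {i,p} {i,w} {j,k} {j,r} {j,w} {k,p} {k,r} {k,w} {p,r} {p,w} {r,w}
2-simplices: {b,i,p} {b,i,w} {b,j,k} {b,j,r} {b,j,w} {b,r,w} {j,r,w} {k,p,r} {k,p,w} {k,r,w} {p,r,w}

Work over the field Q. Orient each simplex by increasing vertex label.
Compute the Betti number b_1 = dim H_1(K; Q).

n_0=7 n_1=17 n_2=11  [Q]
∂1: piv[bi,bj,bk,bp,br,bw] rk=6  ker:ip,iw,jk,jr,jw,kp,kr,kw,pr,pw,rw
∂2: piv[bip,biw,bjk,bjr,bjw,brw,kpr,kpw,krw] rk=9  ker:jrw,prw
b_1=(17−6)−9=2

b_1=2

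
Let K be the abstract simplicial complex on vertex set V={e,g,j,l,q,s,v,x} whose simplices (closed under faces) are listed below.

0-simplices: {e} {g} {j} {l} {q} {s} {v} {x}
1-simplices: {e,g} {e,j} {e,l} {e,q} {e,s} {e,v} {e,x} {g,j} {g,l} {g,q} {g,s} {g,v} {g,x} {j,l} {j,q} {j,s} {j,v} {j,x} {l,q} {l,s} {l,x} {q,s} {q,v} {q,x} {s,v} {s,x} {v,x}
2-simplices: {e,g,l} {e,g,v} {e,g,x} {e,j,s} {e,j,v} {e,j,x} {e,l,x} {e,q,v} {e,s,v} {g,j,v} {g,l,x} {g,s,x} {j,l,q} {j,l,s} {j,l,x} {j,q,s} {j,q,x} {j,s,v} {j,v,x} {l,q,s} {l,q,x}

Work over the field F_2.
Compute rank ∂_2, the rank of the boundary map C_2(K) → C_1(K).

n_0=8 n_1=27 n_2=21  [Z2]
∂1: piv[eg,ej,el,eq,es,ev,ex] rk=7  ker:gj,gl,gq,gs,gv,gx,jl,jq,js,jv,jx,lq,ls,lx,qs,qv,qx,sv,sx,vx
∂2: piv[egl,egv,egx,ejs,ejv,ejx,elx,eqv,esv,gjv,gsx,jlq,jls,jlx,jqs,jqx,jvx] rk=17  ker:glx,jsv,lqs,lqx
rk∂_2=17

rank∂_2=17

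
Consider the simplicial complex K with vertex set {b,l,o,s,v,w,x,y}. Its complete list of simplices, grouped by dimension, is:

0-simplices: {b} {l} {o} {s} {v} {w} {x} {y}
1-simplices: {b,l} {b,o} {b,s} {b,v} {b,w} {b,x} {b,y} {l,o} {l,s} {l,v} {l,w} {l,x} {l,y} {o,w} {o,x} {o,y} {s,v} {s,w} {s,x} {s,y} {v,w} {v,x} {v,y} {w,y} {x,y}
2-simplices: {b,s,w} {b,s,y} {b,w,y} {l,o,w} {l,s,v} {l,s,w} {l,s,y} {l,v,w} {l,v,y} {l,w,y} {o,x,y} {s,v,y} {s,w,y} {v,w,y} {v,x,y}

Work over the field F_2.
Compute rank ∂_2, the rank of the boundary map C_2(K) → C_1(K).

rank∂_2=11

n_0=8 n_1=25 n_2=15  [Z2]
∂1: piv[bl,bo,bs,bv,bw,bx,by] rk=7  ker:lo,ls,lv,lw,lx,ly,ow,ox,oy,sv,sw,sx,sy,vw,vx,vy,wy,xy
∂2: piv[bsw,bsy,bwy,low,lsv,lsw,lsy,lvw,lvy,oxy,vxy] rk=11  ker:lwy,svy,swy,vwy
rk∂_2=11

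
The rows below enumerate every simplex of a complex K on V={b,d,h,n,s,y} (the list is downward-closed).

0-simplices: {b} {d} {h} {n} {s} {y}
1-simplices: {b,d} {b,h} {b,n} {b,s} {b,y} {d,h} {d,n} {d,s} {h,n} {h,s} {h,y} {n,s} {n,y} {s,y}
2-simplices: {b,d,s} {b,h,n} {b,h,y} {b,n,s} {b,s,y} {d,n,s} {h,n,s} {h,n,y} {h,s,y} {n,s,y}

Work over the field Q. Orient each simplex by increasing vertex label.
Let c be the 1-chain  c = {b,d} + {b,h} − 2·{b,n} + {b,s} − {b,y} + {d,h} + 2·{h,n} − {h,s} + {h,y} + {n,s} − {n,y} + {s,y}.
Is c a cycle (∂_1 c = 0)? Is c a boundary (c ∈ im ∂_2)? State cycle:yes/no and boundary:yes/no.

cycle:yes boundary:no

n_0=6 n_1=14 n_2=10  [Q]
∂1: piv[bd,bh,bn,bs,by] rk=5  ker:dh,dn,ds,hn,hs,hy,ns,ny,sy
∂2: piv[bds,bhn,bhy,bns,bsy,dns,hns,hny] rk=8  ker:hsy,nsy
∂1c = 0
c vs im∂2: residual ≠ 0 ⇒ not boundary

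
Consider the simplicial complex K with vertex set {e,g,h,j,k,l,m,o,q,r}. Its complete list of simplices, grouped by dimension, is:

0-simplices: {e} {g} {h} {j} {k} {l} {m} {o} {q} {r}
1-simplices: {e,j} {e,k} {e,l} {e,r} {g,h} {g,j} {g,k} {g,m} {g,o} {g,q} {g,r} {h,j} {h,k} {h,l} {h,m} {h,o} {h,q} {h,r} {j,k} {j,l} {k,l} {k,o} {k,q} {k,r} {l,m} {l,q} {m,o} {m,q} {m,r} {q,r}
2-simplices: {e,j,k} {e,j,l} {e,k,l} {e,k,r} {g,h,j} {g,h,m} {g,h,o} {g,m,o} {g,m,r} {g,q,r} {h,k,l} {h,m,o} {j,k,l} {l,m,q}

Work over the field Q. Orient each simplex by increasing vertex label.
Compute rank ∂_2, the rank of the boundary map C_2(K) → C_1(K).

rank∂_2=12

n_0=10 n_1=30 n_2=14  [Q]
∂1: piv[ej,ek,el,er,gh,gj,gm,go,gq] rk=9  ker:gk,gr,hj,hk,hl,hm,ho,hq,hr,jk,jl,kl,ko,kq,kr,lm,lq,mo,mq,mr,qr
∂2: piv[ejk,ejl,ekl,ekr,ghj,ghm,gho,gmo,gmr,gqr,hkl,lmq] rk=12  ker:hmo,jkl
rk∂_2=12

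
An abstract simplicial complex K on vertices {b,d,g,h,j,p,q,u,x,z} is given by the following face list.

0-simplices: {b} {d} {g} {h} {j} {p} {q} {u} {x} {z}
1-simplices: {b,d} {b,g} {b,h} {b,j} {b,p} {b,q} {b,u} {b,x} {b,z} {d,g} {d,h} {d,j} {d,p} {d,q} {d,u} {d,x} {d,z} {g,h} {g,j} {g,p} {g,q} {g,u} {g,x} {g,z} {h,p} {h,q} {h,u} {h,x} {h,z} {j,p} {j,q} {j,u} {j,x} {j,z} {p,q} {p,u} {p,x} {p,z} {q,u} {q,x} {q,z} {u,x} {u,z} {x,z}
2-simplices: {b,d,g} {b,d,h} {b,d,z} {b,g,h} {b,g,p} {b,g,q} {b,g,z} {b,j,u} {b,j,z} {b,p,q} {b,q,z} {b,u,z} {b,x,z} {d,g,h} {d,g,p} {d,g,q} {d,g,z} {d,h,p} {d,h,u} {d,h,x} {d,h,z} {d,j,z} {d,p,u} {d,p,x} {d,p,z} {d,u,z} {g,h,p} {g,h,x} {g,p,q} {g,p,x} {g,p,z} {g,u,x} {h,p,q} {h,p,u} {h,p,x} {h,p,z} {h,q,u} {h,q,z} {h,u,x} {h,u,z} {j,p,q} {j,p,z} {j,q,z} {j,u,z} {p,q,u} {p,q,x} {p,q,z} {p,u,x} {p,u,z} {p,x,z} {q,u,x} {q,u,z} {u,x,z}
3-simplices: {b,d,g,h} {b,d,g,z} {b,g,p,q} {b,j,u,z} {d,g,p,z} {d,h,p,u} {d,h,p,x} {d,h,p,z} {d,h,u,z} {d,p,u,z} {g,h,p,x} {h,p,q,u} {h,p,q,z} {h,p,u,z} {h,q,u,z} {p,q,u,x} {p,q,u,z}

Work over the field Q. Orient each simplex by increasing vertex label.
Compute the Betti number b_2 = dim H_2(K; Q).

n_0=10 n_1=44 n_2=53 n_3=17  [Q]
∂1: piv[bd,bg,bh,bj,bp,bq,bu,bx,bz] rk=9  ker:dg,dh,dj,dp,dq,du,dx,dz,gh,gj,gp,gq,gu,gx,gz,hp,hq,hu,hx,hz,jp,jq,ju,jx,jz,pq,pu,px,pz,qu,qx,qz,ux,uz,xz
∂2: piv[bdg,bdh,bdz,bgh,bgp,bgq,bgz,bju,bjz,bpq,bqz,buz,bxz,dgp,dgq,dhp,dhu,dhx,dhz,djz,dpu,dpx,dpz,duz,ghx,gux,hpq,hqu,hux,jpq,jpz,pqx,pxz] rk=33  ker:dgh,dgz,ghp,gpq,gpx,gpz,hpu,hpx,hpz,hqz,huz,jqz,juz,pqu,pqz,pux,puz,qux,quz,uxz
∂3: piv[bdgh,bdgz,bgpq,bjuz,dgpz,dhpu,dhpx,dhpz,dhuz,dpuz,ghpx,hpqu,hpqz,hquz,pqux] rk=15  ker:hpuz,pquz
b_2=(53−33)−15=5

b_2=5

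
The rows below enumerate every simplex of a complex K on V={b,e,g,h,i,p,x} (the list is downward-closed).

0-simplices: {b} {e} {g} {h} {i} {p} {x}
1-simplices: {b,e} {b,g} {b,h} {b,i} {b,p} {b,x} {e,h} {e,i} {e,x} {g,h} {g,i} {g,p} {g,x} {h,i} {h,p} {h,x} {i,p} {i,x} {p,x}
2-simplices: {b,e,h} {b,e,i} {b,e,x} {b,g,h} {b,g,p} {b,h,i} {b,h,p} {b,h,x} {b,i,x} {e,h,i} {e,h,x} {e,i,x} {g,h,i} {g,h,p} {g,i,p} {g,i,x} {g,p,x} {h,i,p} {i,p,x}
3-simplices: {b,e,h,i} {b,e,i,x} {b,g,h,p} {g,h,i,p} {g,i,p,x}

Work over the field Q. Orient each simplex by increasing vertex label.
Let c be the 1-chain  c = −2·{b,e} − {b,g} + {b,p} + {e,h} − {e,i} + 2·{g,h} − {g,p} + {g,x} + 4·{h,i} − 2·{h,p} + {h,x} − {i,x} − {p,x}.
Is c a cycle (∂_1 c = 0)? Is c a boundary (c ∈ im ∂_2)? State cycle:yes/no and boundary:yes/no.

cycle:no boundary:no

n_0=7 n_1=19 n_2=19 n_3=5  [Q]
∂1: piv[be,bg,bh,bi,bp,bx] rk=6  ker:eh,ei,ex,gh,gi,gp,gx,hi,hp,hx,ip,ix,px
∂2: piv[beh,bei,bex,bgh,bgp,bhi,bhp,bhx,bix,ghi,gip,gix,gpx] rk=13  ker:ehi,ehx,eix,ghp,hip,ipx
∂3: piv[behi,beix,bghp,ghip,gipx] rk=5
∂1c = 2·{b} − 2·{e} − 3·{g} + 4·{i} − {p}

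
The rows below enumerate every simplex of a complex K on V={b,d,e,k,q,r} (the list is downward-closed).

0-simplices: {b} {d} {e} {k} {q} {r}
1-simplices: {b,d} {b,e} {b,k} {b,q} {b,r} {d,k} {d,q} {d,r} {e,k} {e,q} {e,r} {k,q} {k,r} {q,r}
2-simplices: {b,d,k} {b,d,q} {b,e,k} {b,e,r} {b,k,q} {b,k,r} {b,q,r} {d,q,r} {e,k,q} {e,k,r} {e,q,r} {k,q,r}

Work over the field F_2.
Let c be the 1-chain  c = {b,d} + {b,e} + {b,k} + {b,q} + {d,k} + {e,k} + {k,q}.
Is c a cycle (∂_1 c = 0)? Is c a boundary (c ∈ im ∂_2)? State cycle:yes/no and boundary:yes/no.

n_0=6 n_1=14 n_2=12  [Z2]
∂1: piv[bd,be,bk,bq,br] rk=5  ker:dk,dq,dr,ek,eq,er,kq,kr,qr
∂2: piv[bdk,bdq,bek,ber,bkq,bkr,bqr,dqr,ekq] rk=9  ker:ekr,eqr,kqr
∂1c = 0
c vs im∂2: reduces to 0 ⇒ boundary

cycle:yes boundary:yes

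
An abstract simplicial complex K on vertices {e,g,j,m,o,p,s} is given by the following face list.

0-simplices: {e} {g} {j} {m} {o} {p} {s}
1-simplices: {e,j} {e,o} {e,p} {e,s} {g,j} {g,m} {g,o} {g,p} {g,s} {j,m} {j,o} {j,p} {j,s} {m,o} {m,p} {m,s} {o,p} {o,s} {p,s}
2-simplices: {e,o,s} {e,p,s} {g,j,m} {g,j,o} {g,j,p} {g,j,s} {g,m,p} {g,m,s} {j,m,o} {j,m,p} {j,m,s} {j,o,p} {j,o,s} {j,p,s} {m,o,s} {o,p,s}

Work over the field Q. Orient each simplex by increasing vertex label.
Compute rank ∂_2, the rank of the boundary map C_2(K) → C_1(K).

n_0=7 n_1=19 n_2=16  [Q]
∂1: piv[ej,eo,ep,es,gj,gm] rk=6  ker:go,gp,gs,jm,jo,jp,js,mo,mp,ms,op,os,ps
∂2: piv[eos,eps,gjm,gjo,gjp,gjs,gmp,gms,jmo,jop,jos,jps] rk=12  ker:jmp,jms,mos,ops
rk∂_2=12

rank∂_2=12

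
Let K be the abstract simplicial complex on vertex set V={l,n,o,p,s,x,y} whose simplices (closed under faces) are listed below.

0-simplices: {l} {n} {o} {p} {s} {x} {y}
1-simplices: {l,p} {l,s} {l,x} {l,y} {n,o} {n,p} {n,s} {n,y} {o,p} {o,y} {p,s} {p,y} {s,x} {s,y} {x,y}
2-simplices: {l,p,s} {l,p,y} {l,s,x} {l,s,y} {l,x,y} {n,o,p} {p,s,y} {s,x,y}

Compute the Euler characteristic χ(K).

χ(K)=0

n_0=7 n_1=15 n_2=8
χ=+7−15+8=0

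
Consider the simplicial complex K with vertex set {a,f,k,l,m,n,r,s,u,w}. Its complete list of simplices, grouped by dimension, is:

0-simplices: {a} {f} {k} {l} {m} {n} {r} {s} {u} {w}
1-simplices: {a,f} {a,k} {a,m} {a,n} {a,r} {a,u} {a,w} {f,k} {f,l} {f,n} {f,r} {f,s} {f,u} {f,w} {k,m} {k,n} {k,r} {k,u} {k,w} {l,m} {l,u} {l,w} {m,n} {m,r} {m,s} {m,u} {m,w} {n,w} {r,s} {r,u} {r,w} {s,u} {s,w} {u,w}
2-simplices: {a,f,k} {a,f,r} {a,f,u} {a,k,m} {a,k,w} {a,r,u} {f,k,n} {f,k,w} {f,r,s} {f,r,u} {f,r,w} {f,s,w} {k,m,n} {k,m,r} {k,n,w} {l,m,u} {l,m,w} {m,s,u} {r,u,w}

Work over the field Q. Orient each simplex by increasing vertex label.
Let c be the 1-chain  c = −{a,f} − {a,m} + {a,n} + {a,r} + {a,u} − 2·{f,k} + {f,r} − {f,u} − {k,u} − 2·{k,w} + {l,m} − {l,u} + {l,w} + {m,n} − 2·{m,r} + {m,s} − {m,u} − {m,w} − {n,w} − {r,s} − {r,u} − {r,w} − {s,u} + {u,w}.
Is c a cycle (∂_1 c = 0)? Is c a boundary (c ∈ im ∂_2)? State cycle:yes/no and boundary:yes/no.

n_0=10 n_1=34 n_2=19  [Q]
∂1: piv[af,ak,am,an,ar,au,aw,fl,fs] rk=9  ker:fk,fn,fr,fu,fw,km,kn,kr,ku,kw,lm,lu,lw,mn,mr,ms,mu,mw,nw,rs,ru,rw,su,sw,uw
∂2: piv[afk,afr,afu,akm,akw,aru,fkn,fkw,frs,frw,fsw,kmn,kmr,knw,lmu,lmw,msu,ruw] rk=18  ker:fru
∂1c = −{a} + {f} + {k} − {l} + 2·{m} + 3·{n} + 3·{r} + {s} − 6·{u} − 3·{w}

cycle:no boundary:no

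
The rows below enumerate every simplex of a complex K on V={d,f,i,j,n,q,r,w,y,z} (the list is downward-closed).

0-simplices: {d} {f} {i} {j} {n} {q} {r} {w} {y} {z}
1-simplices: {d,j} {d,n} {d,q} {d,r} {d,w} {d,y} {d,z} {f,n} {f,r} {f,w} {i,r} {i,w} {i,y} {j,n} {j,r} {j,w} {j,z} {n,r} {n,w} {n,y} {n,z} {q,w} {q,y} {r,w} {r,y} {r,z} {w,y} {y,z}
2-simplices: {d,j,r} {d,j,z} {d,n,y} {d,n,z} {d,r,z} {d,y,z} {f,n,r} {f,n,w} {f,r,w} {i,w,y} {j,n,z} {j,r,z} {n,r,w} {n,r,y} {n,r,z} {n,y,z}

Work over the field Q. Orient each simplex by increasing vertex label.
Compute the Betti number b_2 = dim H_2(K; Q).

n_0=10 n_1=28 n_2=16  [Q]
∂1: piv[dj,dn,dq,dr,dw,dy,dz,fn,ir] rk=9  ker:fr,fw,iw,iy,jn,jr,jw,jz,nr,nw,ny,nz,qw,qy,rw,ry,rz,wy,yz
∂2: piv[djr,djz,dny,dnz,drz,dyz,fnr,fnw,frw,iwy,jnz,nry,nrz] rk=13  ker:jrz,nrw,nyz
b_2=(16−13)−0=3

b_2=3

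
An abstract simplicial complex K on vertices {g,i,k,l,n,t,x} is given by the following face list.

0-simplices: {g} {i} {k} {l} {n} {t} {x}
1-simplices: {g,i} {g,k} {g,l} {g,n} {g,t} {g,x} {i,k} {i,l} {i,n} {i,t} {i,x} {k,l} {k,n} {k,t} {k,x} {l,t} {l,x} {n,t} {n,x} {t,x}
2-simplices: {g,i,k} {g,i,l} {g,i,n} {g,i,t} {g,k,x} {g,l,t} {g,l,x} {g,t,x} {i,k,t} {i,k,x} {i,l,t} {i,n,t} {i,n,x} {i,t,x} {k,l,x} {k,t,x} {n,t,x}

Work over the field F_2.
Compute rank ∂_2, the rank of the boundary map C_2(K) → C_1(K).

n_0=7 n_1=20 n_2=17  [Z2]
∂1: piv[gi,gk,gl,gn,gt,gx] rk=6  ker:ik,il,in,it,ix,kl,kn,kt,kx,lt,lx,nt,nx,tx
∂2: piv[gik,gil,gin,git,gkx,glt,glx,gtx,ikt,ikx,int,inx,klx] rk=13  ker:ilt,itx,ktx,ntx
rk∂_2=13

rank∂_2=13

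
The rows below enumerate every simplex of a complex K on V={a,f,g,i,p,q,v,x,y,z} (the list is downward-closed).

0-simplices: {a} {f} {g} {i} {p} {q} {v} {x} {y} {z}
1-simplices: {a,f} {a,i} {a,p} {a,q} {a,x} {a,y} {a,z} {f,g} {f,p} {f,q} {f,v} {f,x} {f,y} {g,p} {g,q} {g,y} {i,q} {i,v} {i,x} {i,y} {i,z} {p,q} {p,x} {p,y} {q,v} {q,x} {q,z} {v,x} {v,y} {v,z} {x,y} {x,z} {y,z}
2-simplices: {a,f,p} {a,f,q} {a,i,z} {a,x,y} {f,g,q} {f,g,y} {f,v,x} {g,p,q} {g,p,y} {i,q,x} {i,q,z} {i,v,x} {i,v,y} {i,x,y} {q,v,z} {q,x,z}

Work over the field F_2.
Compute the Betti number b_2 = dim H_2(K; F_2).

n_0=10 n_1=33 n_2=16  [Z2]
∂1: piv[af,ai,ap,aq,ax,ay,az,fg,fv] rk=9  ker:fp,fq,fx,fy,gp,gq,gy,iq,iv,ix,iy,iz,pq,px,py,qv,qx,qz,vx,vy,vz,xy,xz,yz
∂2: piv[afp,afq,aiz,axy,fgq,fgy,fvx,gpq,gpy,iqx,iqz,ivx,ivy,ixy,qvz,qxz] rk=16
b_2=(16−16)−0=0

b_2=0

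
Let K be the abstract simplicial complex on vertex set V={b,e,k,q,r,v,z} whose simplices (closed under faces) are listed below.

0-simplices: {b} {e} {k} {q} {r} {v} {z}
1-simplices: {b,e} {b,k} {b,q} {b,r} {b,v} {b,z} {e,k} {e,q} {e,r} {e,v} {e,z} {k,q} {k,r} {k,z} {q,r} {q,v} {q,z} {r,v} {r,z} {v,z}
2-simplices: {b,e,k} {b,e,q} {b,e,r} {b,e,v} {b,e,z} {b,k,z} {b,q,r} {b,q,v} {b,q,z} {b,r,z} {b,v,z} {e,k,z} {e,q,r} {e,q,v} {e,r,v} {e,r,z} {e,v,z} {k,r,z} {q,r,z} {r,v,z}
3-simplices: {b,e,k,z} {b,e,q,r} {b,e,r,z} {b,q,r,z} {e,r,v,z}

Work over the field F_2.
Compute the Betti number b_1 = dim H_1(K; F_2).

b_1=1

n_0=7 n_1=20 n_2=20 n_3=5  [Z2]
∂1: piv[be,bk,bq,br,bv,bz] rk=6  ker:ek,eq,er,ev,ez,kq,kr,kz,qr,qv,qz,rv,rz,vz
∂2: piv[bek,beq,ber,bev,bez,bkz,bqr,bqv,bqz,brz,bvz,erv,krz] rk=13  ker:ekz,eqr,eqv,erz,evz,qrz,rvz
∂3: piv[bekz,beqr,berz,bqrz,ervz] rk=5
b_1=(20−6)−13=1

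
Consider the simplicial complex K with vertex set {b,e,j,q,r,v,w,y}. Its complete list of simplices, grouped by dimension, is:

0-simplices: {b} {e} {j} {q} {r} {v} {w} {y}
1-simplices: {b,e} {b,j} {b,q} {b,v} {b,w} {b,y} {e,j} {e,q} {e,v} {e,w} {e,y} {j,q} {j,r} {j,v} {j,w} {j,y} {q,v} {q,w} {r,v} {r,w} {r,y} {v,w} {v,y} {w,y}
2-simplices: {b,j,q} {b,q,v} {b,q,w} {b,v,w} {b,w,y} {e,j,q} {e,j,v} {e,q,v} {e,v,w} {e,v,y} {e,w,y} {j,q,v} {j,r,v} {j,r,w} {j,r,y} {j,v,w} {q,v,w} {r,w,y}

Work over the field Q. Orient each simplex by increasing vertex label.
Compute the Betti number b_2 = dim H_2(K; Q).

b_2=2

n_0=8 n_1=24 n_2=18  [Q]
∂1: piv[be,bj,bq,bv,bw,by,jr] rk=7  ker:ej,eq,ev,ew,ey,jq,jv,jw,jy,qv,qw,rv,rw,ry,vw,vy,wy
∂2: piv[bjq,bqv,bqw,bvw,bwy,ejq,ejv,eqv,evw,evy,ewy,jrv,jrw,jry,jvw,rwy] rk=16  ker:jqv,qvw
b_2=(18−16)−0=2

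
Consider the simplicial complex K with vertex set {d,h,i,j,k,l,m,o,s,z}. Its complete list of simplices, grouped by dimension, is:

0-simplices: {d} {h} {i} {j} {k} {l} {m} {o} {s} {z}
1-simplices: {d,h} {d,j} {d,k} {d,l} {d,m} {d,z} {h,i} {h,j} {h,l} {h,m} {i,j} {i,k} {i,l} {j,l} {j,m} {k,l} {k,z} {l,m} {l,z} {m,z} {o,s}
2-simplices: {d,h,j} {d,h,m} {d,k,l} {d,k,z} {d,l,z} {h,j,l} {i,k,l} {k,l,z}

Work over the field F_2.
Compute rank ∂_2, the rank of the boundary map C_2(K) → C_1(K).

rank∂_2=7

n_0=10 n_1=21 n_2=8  [Z2]
∂1: piv[dh,dj,dk,dl,dm,dz,hi,os] rk=8  ker:hj,hl,hm,ij,ik,il,jl,jm,kl,kz,lm,lz,mz
∂2: piv[dhj,dhm,dkl,dkz,dlz,hjl,ikl] rk=7  ker:klz
rk∂_2=7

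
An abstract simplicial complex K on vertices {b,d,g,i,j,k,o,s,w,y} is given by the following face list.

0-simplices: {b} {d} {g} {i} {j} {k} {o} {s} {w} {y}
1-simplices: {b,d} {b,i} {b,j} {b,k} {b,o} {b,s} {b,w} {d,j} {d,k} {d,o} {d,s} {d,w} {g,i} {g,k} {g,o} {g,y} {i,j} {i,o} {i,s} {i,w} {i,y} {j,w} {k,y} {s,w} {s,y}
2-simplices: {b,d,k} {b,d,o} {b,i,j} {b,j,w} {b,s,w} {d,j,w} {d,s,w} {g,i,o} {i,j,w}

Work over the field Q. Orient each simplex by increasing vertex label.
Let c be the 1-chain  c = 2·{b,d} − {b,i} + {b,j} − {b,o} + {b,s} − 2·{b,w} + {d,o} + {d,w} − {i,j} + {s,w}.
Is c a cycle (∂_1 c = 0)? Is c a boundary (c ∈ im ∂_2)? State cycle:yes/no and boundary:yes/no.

n_0=10 n_1=25 n_2=9  [Q]
∂1: piv[bd,bi,bj,bk,bo,bs,bw,gi,gy] rk=9  ker:dj,dk,do,ds,dw,gk,go,ij,io,is,iw,iy,jw,ky,sw,sy
∂2: piv[bdk,bdo,bij,bjw,bsw,djw,dsw,gio,ijw] rk=9
∂1c = 0
c vs im∂2: residual ≠ 0 ⇒ not boundary

cycle:yes boundary:no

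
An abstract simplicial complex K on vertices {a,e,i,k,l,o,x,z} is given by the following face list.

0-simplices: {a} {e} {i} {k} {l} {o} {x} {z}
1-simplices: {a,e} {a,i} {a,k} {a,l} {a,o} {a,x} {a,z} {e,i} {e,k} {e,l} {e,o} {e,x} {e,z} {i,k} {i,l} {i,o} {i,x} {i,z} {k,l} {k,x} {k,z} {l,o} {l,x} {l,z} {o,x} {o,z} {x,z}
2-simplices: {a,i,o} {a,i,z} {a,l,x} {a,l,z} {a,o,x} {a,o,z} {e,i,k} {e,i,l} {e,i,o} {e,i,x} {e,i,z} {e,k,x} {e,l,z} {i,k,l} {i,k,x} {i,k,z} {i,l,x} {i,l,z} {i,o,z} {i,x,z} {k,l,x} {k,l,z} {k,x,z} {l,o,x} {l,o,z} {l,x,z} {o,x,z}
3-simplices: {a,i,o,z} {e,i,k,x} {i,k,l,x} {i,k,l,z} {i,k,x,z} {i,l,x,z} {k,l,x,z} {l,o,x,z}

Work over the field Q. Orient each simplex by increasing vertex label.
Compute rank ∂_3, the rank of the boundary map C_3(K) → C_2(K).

n_0=8 n_1=27 n_2=27 n_3=8  [Q]
∂1: piv[ae,ai,ak,al,ao,ax,az] rk=7  ker:ei,ek,el,eo,ex,ez,ik,il,io,ix,iz,kl,kx,kz,lo,lx,lz,ox,oz,xz
∂2: piv[aio,aiz,alx,alz,aox,aoz,eik,eil,eio,eix,eiz,ekx,elz,ikl,ikz,ilx,ixz,lox] rk=18  ker:ikx,ilz,ioz,klx,klz,kxz,loz,lxz,oxz
∂3: piv[aioz,eikx,iklx,iklz,ikxz,ilxz,loxz] rk=7  ker:klxz
rk∂_3=7

rank∂_3=7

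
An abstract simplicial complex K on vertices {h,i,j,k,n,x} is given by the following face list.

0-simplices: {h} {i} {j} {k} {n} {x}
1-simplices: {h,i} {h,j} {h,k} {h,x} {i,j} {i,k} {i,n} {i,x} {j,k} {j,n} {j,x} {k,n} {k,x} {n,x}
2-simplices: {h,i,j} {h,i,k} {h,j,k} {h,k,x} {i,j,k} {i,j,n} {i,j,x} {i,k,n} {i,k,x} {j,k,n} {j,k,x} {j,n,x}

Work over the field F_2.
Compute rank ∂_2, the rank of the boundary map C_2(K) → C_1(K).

n_0=6 n_1=14 n_2=12  [Z2]
∂1: piv[hi,hj,hk,hx,in] rk=5  ker:ij,ik,ix,jk,jn,jx,kn,kx,nx
∂2: piv[hij,hik,hjk,hkx,ijn,ijx,ikn,ikx,jnx] rk=9  ker:ijk,jkn,jkx
rk∂_2=9

rank∂_2=9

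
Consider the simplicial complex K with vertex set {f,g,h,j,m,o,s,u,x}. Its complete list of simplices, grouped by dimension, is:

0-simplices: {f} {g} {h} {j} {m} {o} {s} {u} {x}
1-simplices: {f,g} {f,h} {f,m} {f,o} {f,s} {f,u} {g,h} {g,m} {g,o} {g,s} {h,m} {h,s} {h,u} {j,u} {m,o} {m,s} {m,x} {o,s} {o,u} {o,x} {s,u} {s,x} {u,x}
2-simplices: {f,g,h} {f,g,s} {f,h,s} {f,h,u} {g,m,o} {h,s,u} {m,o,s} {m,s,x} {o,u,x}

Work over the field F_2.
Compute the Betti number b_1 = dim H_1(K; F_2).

n_0=9 n_1=23 n_2=9  [Z2]
∂1: piv[fg,fh,fm,fo,fs,fu,ju,mx] rk=8  ker:gh,gm,go,gs,hm,hs,hu,mo,ms,os,ou,ox,su,sx,ux
∂2: piv[fgh,fgs,fhs,fhu,gmo,hsu,mos,msx,oux] rk=9
b_1=(23−8)−9=6

b_1=6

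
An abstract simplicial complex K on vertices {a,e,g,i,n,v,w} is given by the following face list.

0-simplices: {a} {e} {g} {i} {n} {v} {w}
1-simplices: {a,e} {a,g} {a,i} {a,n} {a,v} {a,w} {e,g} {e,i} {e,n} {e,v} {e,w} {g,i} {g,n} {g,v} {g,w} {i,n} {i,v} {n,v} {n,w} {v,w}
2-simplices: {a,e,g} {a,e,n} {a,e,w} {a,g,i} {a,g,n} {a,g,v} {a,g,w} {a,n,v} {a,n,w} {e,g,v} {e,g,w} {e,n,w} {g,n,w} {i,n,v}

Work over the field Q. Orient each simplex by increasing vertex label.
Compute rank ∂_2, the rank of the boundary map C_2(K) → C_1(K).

n_0=7 n_1=20 n_2=14  [Q]
∂1: piv[ae,ag,ai,an,av,aw] rk=6  ker:eg,ei,en,ev,ew,gi,gn,gv,gw,in,iv,nv,nw,vw
∂2: piv[aeg,aen,aew,agi,agn,agv,agw,anv,anw,egv,inv] rk=11  ker:egw,enw,gnw
rk∂_2=11

rank∂_2=11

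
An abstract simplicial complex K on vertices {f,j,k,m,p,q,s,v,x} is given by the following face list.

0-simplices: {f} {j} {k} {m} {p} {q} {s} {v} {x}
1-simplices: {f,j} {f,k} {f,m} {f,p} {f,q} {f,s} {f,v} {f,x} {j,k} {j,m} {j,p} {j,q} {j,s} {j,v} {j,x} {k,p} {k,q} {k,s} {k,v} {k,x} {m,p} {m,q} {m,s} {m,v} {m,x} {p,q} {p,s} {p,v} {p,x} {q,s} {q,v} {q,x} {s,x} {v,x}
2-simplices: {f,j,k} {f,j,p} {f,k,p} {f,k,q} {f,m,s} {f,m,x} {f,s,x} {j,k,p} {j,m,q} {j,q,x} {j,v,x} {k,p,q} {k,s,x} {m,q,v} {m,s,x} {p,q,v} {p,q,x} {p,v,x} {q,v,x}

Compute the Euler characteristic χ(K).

χ(K)=-6

n_0=9 n_1=34 n_2=19
χ=+9−34+19=-6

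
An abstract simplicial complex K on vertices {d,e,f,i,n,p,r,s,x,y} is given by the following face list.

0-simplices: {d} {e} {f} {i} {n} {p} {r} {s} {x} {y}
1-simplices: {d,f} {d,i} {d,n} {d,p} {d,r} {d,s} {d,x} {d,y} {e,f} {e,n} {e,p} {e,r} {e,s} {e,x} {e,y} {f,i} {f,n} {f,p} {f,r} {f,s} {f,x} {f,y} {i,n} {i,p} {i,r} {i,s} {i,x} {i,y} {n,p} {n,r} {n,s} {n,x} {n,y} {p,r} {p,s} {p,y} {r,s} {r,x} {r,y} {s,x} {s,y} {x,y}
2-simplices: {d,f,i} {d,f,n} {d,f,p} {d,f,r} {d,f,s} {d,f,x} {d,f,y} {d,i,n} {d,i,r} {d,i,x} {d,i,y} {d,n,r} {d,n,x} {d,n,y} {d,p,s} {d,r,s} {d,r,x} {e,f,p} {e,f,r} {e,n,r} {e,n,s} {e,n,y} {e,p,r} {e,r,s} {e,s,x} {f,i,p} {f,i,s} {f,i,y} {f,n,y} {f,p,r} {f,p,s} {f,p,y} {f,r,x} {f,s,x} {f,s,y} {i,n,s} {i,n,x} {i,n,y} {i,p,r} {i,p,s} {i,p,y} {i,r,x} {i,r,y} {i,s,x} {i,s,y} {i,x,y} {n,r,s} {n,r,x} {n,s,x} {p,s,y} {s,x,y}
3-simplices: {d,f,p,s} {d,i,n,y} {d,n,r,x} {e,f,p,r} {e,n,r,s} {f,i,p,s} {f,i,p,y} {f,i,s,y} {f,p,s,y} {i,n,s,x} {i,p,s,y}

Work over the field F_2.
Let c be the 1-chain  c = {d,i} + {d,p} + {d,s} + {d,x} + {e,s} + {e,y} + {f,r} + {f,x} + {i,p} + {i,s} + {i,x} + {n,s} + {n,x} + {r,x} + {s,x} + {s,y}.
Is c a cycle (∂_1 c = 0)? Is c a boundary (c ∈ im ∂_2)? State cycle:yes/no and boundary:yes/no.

cycle:yes boundary:yes

n_0=10 n_1=42 n_2=51 n_3=11  [Z2]
∂1: piv[df,di,dn,dp,dr,ds,dx,dy,ef] rk=9  ker:en,ep,er,es,ex,ey,fi,fn,fp,fr,fs,fx,fy,in,ip,ir,is,ix,iy,np,nr,ns,nx,ny,pr,ps,py,rs,rx,ry,sx,sy,xy
∂2: piv[dfi,dfn,dfp,dfr,dfs,dfx,dfy,din,dir,dix,diy,dnr,dnx,dny,dps,drs,drx,efp,efr,enr,ens,eny,epr,ers,esx,fip,fis,fpy,fsx,fsy,iry,ixy] rk=32  ker:fiy,fny,fpr,fps,frx,ins,inx,iny,ipr,ips,ipy,irx,isx,isy,nrs,nrx,nsx,psy,sxy
∂3: piv[dfps,diny,dnrx,efpr,enrs,fips,fipy,fisy,fpsy,insx] rk=10  ker:ipsy
∂1c = 0
c vs im∂2: reduces to 0 ⇒ boundary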